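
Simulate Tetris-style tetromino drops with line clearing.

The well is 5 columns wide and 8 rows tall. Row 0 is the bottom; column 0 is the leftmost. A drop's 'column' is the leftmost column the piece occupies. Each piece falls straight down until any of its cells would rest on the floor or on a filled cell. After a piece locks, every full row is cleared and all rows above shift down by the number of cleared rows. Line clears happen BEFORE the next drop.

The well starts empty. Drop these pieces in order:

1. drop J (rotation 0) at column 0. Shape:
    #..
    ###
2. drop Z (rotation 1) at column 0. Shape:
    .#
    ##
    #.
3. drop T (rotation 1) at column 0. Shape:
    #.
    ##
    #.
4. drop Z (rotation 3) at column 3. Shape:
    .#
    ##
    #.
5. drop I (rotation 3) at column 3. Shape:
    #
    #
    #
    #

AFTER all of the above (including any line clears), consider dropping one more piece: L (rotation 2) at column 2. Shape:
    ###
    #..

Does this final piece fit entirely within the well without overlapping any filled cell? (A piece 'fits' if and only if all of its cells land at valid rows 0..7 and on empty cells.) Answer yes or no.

Answer: yes

Derivation:
Drop 1: J rot0 at col 0 lands with bottom-row=0; cleared 0 line(s) (total 0); column heights now [2 1 1 0 0], max=2
Drop 2: Z rot1 at col 0 lands with bottom-row=2; cleared 0 line(s) (total 0); column heights now [4 5 1 0 0], max=5
Drop 3: T rot1 at col 0 lands with bottom-row=4; cleared 0 line(s) (total 0); column heights now [7 6 1 0 0], max=7
Drop 4: Z rot3 at col 3 lands with bottom-row=0; cleared 0 line(s) (total 0); column heights now [7 6 1 2 3], max=7
Drop 5: I rot3 at col 3 lands with bottom-row=2; cleared 0 line(s) (total 0); column heights now [7 6 1 6 3], max=7
Test piece L rot2 at col 2 (width 3): heights before test = [7 6 1 6 3]; fits = True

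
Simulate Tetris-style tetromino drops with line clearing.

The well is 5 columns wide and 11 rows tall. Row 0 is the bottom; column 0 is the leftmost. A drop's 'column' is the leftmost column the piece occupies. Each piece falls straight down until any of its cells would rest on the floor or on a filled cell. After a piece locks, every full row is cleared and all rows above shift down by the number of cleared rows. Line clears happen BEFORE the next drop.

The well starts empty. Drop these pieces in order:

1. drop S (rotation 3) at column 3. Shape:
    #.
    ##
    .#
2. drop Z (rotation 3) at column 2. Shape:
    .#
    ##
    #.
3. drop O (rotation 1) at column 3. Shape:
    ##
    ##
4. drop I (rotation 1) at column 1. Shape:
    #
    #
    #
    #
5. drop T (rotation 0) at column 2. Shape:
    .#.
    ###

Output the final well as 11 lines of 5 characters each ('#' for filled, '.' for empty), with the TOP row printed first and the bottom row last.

Drop 1: S rot3 at col 3 lands with bottom-row=0; cleared 0 line(s) (total 0); column heights now [0 0 0 3 2], max=3
Drop 2: Z rot3 at col 2 lands with bottom-row=2; cleared 0 line(s) (total 0); column heights now [0 0 4 5 2], max=5
Drop 3: O rot1 at col 3 lands with bottom-row=5; cleared 0 line(s) (total 0); column heights now [0 0 4 7 7], max=7
Drop 4: I rot1 at col 1 lands with bottom-row=0; cleared 0 line(s) (total 0); column heights now [0 4 4 7 7], max=7
Drop 5: T rot0 at col 2 lands with bottom-row=7; cleared 0 line(s) (total 0); column heights now [0 4 8 9 8], max=9

Answer: .....
.....
...#.
..###
...##
...##
...#.
.###.
.###.
.#.##
.#..#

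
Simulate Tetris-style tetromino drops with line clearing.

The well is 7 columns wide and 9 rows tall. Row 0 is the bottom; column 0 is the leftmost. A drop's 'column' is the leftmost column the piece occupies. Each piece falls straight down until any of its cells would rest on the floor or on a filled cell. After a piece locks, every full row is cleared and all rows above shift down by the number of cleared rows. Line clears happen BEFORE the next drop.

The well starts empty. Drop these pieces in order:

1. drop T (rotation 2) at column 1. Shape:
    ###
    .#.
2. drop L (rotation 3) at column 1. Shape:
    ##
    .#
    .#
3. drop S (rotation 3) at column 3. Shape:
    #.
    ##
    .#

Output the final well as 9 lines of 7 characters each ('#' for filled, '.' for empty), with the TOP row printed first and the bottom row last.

Answer: .......
.......
.......
.......
.##....
..##...
..###..
.####..
..#....

Derivation:
Drop 1: T rot2 at col 1 lands with bottom-row=0; cleared 0 line(s) (total 0); column heights now [0 2 2 2 0 0 0], max=2
Drop 2: L rot3 at col 1 lands with bottom-row=2; cleared 0 line(s) (total 0); column heights now [0 5 5 2 0 0 0], max=5
Drop 3: S rot3 at col 3 lands with bottom-row=1; cleared 0 line(s) (total 0); column heights now [0 5 5 4 3 0 0], max=5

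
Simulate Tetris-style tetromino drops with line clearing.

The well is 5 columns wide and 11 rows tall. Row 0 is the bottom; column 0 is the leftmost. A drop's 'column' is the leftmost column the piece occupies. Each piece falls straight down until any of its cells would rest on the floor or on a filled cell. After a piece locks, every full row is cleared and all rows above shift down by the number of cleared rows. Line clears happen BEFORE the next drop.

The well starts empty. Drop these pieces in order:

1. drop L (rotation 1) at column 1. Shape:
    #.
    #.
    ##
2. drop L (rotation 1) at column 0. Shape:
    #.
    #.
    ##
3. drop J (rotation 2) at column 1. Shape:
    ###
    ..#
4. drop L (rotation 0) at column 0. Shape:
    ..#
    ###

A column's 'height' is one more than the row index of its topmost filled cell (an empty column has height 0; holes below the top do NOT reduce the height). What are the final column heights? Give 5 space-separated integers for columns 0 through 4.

Drop 1: L rot1 at col 1 lands with bottom-row=0; cleared 0 line(s) (total 0); column heights now [0 3 1 0 0], max=3
Drop 2: L rot1 at col 0 lands with bottom-row=3; cleared 0 line(s) (total 0); column heights now [6 4 1 0 0], max=6
Drop 3: J rot2 at col 1 lands with bottom-row=3; cleared 0 line(s) (total 0); column heights now [6 5 5 5 0], max=6
Drop 4: L rot0 at col 0 lands with bottom-row=6; cleared 0 line(s) (total 0); column heights now [7 7 8 5 0], max=8

Answer: 7 7 8 5 0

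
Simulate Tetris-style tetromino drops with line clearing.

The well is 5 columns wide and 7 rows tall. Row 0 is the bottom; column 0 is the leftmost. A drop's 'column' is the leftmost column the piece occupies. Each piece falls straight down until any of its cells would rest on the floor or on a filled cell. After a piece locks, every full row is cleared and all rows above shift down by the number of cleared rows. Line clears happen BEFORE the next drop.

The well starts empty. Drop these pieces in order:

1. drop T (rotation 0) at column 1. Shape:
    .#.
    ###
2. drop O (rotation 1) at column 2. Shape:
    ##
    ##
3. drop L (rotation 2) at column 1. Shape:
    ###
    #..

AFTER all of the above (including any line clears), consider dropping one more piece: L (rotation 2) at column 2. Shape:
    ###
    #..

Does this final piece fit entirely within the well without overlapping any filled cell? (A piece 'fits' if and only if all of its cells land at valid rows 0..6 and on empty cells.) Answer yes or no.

Drop 1: T rot0 at col 1 lands with bottom-row=0; cleared 0 line(s) (total 0); column heights now [0 1 2 1 0], max=2
Drop 2: O rot1 at col 2 lands with bottom-row=2; cleared 0 line(s) (total 0); column heights now [0 1 4 4 0], max=4
Drop 3: L rot2 at col 1 lands with bottom-row=3; cleared 0 line(s) (total 0); column heights now [0 5 5 5 0], max=5
Test piece L rot2 at col 2 (width 3): heights before test = [0 5 5 5 0]; fits = True

Answer: yes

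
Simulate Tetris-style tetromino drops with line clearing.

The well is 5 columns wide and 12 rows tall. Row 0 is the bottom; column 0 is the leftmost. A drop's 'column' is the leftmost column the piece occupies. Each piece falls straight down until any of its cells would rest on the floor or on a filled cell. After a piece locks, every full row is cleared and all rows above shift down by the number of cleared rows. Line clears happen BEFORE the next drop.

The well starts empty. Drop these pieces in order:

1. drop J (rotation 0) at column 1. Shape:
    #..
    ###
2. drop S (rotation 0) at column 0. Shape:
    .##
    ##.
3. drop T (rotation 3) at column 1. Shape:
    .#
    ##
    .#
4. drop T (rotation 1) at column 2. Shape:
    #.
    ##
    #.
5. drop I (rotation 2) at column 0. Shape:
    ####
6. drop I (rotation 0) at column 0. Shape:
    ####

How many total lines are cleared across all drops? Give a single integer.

Drop 1: J rot0 at col 1 lands with bottom-row=0; cleared 0 line(s) (total 0); column heights now [0 2 1 1 0], max=2
Drop 2: S rot0 at col 0 lands with bottom-row=2; cleared 0 line(s) (total 0); column heights now [3 4 4 1 0], max=4
Drop 3: T rot3 at col 1 lands with bottom-row=4; cleared 0 line(s) (total 0); column heights now [3 6 7 1 0], max=7
Drop 4: T rot1 at col 2 lands with bottom-row=7; cleared 0 line(s) (total 0); column heights now [3 6 10 9 0], max=10
Drop 5: I rot2 at col 0 lands with bottom-row=10; cleared 0 line(s) (total 0); column heights now [11 11 11 11 0], max=11
Drop 6: I rot0 at col 0 lands with bottom-row=11; cleared 0 line(s) (total 0); column heights now [12 12 12 12 0], max=12

Answer: 0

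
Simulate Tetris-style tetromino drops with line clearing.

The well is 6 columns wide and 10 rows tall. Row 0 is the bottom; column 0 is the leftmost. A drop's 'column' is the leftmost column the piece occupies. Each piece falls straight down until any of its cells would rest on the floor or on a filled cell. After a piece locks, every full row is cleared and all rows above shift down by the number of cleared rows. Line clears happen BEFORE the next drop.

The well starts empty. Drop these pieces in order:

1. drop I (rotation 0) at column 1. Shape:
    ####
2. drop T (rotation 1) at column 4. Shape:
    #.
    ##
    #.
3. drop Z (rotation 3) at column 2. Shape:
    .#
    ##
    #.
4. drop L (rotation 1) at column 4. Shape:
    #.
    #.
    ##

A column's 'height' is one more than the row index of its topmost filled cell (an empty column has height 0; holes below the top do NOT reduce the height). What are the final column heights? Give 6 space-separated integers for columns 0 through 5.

Drop 1: I rot0 at col 1 lands with bottom-row=0; cleared 0 line(s) (total 0); column heights now [0 1 1 1 1 0], max=1
Drop 2: T rot1 at col 4 lands with bottom-row=1; cleared 0 line(s) (total 0); column heights now [0 1 1 1 4 3], max=4
Drop 3: Z rot3 at col 2 lands with bottom-row=1; cleared 0 line(s) (total 0); column heights now [0 1 3 4 4 3], max=4
Drop 4: L rot1 at col 4 lands with bottom-row=4; cleared 0 line(s) (total 0); column heights now [0 1 3 4 7 5], max=7

Answer: 0 1 3 4 7 5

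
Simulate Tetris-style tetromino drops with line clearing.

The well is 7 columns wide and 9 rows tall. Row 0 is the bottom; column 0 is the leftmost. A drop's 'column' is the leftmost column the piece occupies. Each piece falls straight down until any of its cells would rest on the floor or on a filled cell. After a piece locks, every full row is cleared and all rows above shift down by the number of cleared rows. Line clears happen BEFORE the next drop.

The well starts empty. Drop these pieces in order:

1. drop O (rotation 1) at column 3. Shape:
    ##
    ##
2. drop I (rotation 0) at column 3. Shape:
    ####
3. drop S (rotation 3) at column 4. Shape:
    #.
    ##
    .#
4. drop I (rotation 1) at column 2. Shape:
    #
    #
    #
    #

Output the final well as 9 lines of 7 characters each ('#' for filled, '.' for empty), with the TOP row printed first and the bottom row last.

Drop 1: O rot1 at col 3 lands with bottom-row=0; cleared 0 line(s) (total 0); column heights now [0 0 0 2 2 0 0], max=2
Drop 2: I rot0 at col 3 lands with bottom-row=2; cleared 0 line(s) (total 0); column heights now [0 0 0 3 3 3 3], max=3
Drop 3: S rot3 at col 4 lands with bottom-row=3; cleared 0 line(s) (total 0); column heights now [0 0 0 3 6 5 3], max=6
Drop 4: I rot1 at col 2 lands with bottom-row=0; cleared 0 line(s) (total 0); column heights now [0 0 4 3 6 5 3], max=6

Answer: .......
.......
.......
....#..
....##.
..#..#.
..#####
..###..
..###..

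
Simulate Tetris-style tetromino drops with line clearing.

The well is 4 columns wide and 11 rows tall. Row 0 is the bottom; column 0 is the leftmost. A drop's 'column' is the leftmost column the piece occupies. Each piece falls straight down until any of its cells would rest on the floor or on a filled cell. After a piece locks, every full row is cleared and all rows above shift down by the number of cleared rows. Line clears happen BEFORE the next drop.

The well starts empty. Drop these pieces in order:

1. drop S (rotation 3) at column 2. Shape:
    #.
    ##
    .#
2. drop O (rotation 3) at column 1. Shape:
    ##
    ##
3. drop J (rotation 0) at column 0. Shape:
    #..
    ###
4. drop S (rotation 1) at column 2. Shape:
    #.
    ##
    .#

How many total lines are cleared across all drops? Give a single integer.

Answer: 1

Derivation:
Drop 1: S rot3 at col 2 lands with bottom-row=0; cleared 0 line(s) (total 0); column heights now [0 0 3 2], max=3
Drop 2: O rot3 at col 1 lands with bottom-row=3; cleared 0 line(s) (total 0); column heights now [0 5 5 2], max=5
Drop 3: J rot0 at col 0 lands with bottom-row=5; cleared 0 line(s) (total 0); column heights now [7 6 6 2], max=7
Drop 4: S rot1 at col 2 lands with bottom-row=5; cleared 1 line(s) (total 1); column heights now [6 5 7 6], max=7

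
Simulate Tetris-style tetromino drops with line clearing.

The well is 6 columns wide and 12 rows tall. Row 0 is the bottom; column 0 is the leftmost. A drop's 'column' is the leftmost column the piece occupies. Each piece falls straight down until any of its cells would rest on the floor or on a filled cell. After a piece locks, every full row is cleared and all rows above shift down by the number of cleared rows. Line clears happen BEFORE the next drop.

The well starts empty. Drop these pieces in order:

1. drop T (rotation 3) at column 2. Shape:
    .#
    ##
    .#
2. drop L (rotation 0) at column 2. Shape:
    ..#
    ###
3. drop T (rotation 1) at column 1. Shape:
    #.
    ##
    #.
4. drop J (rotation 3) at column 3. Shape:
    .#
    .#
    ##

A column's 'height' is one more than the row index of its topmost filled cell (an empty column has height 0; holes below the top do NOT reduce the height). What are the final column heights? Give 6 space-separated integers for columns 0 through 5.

Answer: 0 6 5 6 8 0

Derivation:
Drop 1: T rot3 at col 2 lands with bottom-row=0; cleared 0 line(s) (total 0); column heights now [0 0 2 3 0 0], max=3
Drop 2: L rot0 at col 2 lands with bottom-row=3; cleared 0 line(s) (total 0); column heights now [0 0 4 4 5 0], max=5
Drop 3: T rot1 at col 1 lands with bottom-row=3; cleared 0 line(s) (total 0); column heights now [0 6 5 4 5 0], max=6
Drop 4: J rot3 at col 3 lands with bottom-row=5; cleared 0 line(s) (total 0); column heights now [0 6 5 6 8 0], max=8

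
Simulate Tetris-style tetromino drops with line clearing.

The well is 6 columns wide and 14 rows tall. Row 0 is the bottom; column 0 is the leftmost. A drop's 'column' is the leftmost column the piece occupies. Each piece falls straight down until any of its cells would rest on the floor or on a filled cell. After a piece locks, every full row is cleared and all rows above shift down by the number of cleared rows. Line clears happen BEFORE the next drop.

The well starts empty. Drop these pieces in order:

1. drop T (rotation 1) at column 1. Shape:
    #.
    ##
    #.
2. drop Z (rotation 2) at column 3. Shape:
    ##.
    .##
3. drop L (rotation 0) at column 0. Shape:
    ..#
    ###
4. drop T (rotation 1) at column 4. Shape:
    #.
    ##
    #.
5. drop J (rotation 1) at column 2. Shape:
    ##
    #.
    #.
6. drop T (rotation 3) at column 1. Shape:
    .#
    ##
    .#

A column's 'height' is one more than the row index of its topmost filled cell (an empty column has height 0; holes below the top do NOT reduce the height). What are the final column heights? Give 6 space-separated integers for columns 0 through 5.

Drop 1: T rot1 at col 1 lands with bottom-row=0; cleared 0 line(s) (total 0); column heights now [0 3 2 0 0 0], max=3
Drop 2: Z rot2 at col 3 lands with bottom-row=0; cleared 0 line(s) (total 0); column heights now [0 3 2 2 2 1], max=3
Drop 3: L rot0 at col 0 lands with bottom-row=3; cleared 0 line(s) (total 0); column heights now [4 4 5 2 2 1], max=5
Drop 4: T rot1 at col 4 lands with bottom-row=2; cleared 0 line(s) (total 0); column heights now [4 4 5 2 5 4], max=5
Drop 5: J rot1 at col 2 lands with bottom-row=5; cleared 0 line(s) (total 0); column heights now [4 4 8 8 5 4], max=8
Drop 6: T rot3 at col 1 lands with bottom-row=8; cleared 0 line(s) (total 0); column heights now [4 10 11 8 5 4], max=11

Answer: 4 10 11 8 5 4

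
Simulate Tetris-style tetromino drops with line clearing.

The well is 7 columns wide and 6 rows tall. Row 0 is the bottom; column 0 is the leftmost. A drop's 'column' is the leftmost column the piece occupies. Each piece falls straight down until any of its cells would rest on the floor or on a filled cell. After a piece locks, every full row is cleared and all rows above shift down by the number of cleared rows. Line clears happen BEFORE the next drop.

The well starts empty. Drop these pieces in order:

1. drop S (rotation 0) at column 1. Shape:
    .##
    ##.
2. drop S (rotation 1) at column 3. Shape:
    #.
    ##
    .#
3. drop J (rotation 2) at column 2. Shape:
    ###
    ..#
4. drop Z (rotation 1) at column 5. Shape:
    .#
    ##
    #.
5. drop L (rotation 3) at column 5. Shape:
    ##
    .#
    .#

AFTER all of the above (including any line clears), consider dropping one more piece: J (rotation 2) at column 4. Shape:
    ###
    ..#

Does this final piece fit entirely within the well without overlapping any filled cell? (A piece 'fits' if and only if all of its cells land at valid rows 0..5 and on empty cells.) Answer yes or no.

Drop 1: S rot0 at col 1 lands with bottom-row=0; cleared 0 line(s) (total 0); column heights now [0 1 2 2 0 0 0], max=2
Drop 2: S rot1 at col 3 lands with bottom-row=1; cleared 0 line(s) (total 0); column heights now [0 1 2 4 3 0 0], max=4
Drop 3: J rot2 at col 2 lands with bottom-row=3; cleared 0 line(s) (total 0); column heights now [0 1 5 5 5 0 0], max=5
Drop 4: Z rot1 at col 5 lands with bottom-row=0; cleared 0 line(s) (total 0); column heights now [0 1 5 5 5 2 3], max=5
Drop 5: L rot3 at col 5 lands with bottom-row=3; cleared 0 line(s) (total 0); column heights now [0 1 5 5 5 6 6], max=6
Test piece J rot2 at col 4 (width 3): heights before test = [0 1 5 5 5 6 6]; fits = False

Answer: no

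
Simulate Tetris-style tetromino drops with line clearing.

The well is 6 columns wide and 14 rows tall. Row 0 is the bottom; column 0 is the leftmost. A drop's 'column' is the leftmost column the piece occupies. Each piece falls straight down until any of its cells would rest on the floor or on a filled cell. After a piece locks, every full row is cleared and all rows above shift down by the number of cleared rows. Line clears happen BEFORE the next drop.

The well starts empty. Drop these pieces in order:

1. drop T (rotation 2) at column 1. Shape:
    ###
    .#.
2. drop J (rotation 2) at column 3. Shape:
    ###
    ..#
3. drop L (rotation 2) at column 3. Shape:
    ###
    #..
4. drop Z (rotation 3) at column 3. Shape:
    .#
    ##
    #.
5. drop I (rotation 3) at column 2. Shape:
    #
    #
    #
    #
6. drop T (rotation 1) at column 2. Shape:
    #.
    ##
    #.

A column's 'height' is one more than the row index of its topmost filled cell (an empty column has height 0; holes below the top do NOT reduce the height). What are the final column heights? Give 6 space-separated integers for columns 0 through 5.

Answer: 0 2 9 8 8 5

Derivation:
Drop 1: T rot2 at col 1 lands with bottom-row=0; cleared 0 line(s) (total 0); column heights now [0 2 2 2 0 0], max=2
Drop 2: J rot2 at col 3 lands with bottom-row=1; cleared 0 line(s) (total 0); column heights now [0 2 2 3 3 3], max=3
Drop 3: L rot2 at col 3 lands with bottom-row=3; cleared 0 line(s) (total 0); column heights now [0 2 2 5 5 5], max=5
Drop 4: Z rot3 at col 3 lands with bottom-row=5; cleared 0 line(s) (total 0); column heights now [0 2 2 7 8 5], max=8
Drop 5: I rot3 at col 2 lands with bottom-row=2; cleared 0 line(s) (total 0); column heights now [0 2 6 7 8 5], max=8
Drop 6: T rot1 at col 2 lands with bottom-row=6; cleared 0 line(s) (total 0); column heights now [0 2 9 8 8 5], max=9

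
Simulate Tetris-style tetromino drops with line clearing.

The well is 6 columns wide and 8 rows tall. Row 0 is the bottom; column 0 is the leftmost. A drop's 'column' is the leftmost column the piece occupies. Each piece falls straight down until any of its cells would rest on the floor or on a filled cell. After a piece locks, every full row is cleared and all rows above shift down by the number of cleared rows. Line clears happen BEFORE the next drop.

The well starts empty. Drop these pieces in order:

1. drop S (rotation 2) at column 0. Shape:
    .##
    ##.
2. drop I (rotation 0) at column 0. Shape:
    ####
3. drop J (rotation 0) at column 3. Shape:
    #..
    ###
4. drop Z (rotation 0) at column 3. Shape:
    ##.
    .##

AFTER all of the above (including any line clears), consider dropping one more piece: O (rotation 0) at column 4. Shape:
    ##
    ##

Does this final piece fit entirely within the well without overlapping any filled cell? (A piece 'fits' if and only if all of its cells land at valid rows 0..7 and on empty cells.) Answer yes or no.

Drop 1: S rot2 at col 0 lands with bottom-row=0; cleared 0 line(s) (total 0); column heights now [1 2 2 0 0 0], max=2
Drop 2: I rot0 at col 0 lands with bottom-row=2; cleared 0 line(s) (total 0); column heights now [3 3 3 3 0 0], max=3
Drop 3: J rot0 at col 3 lands with bottom-row=3; cleared 0 line(s) (total 0); column heights now [3 3 3 5 4 4], max=5
Drop 4: Z rot0 at col 3 lands with bottom-row=4; cleared 0 line(s) (total 0); column heights now [3 3 3 6 6 5], max=6
Test piece O rot0 at col 4 (width 2): heights before test = [3 3 3 6 6 5]; fits = True

Answer: yes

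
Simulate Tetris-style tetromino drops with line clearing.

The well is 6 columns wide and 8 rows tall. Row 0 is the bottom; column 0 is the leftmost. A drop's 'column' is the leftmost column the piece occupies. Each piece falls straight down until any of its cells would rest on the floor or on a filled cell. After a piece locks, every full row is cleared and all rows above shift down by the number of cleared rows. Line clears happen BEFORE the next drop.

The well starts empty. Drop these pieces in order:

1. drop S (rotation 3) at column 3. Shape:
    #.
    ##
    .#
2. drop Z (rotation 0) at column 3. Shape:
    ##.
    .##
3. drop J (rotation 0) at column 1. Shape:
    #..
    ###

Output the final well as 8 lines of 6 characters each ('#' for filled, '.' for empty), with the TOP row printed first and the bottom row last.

Answer: ......
......
.#....
.###..
...##.
...###
...##.
....#.

Derivation:
Drop 1: S rot3 at col 3 lands with bottom-row=0; cleared 0 line(s) (total 0); column heights now [0 0 0 3 2 0], max=3
Drop 2: Z rot0 at col 3 lands with bottom-row=2; cleared 0 line(s) (total 0); column heights now [0 0 0 4 4 3], max=4
Drop 3: J rot0 at col 1 lands with bottom-row=4; cleared 0 line(s) (total 0); column heights now [0 6 5 5 4 3], max=6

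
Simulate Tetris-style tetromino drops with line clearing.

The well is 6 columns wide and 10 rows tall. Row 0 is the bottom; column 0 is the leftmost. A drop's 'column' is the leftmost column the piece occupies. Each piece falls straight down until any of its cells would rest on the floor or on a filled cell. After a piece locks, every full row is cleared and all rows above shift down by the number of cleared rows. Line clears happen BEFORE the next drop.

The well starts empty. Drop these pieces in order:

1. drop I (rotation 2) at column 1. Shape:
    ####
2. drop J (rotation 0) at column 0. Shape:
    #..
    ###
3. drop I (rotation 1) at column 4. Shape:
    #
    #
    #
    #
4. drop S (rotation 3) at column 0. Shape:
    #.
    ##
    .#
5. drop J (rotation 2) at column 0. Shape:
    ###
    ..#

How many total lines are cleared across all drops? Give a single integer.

Answer: 0

Derivation:
Drop 1: I rot2 at col 1 lands with bottom-row=0; cleared 0 line(s) (total 0); column heights now [0 1 1 1 1 0], max=1
Drop 2: J rot0 at col 0 lands with bottom-row=1; cleared 0 line(s) (total 0); column heights now [3 2 2 1 1 0], max=3
Drop 3: I rot1 at col 4 lands with bottom-row=1; cleared 0 line(s) (total 0); column heights now [3 2 2 1 5 0], max=5
Drop 4: S rot3 at col 0 lands with bottom-row=2; cleared 0 line(s) (total 0); column heights now [5 4 2 1 5 0], max=5
Drop 5: J rot2 at col 0 lands with bottom-row=4; cleared 0 line(s) (total 0); column heights now [6 6 6 1 5 0], max=6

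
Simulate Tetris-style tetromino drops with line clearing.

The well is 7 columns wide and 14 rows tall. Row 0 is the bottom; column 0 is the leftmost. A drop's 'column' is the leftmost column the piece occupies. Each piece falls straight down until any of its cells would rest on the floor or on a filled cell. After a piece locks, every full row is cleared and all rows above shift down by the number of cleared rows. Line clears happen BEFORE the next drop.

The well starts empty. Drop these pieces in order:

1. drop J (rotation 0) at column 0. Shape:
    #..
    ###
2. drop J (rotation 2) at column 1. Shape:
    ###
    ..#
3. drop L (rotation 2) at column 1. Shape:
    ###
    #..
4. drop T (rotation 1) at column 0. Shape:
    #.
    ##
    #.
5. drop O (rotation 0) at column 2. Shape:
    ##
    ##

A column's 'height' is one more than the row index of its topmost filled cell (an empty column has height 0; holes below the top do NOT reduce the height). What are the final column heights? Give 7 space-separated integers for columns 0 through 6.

Drop 1: J rot0 at col 0 lands with bottom-row=0; cleared 0 line(s) (total 0); column heights now [2 1 1 0 0 0 0], max=2
Drop 2: J rot2 at col 1 lands with bottom-row=0; cleared 0 line(s) (total 0); column heights now [2 2 2 2 0 0 0], max=2
Drop 3: L rot2 at col 1 lands with bottom-row=2; cleared 0 line(s) (total 0); column heights now [2 4 4 4 0 0 0], max=4
Drop 4: T rot1 at col 0 lands with bottom-row=3; cleared 0 line(s) (total 0); column heights now [6 5 4 4 0 0 0], max=6
Drop 5: O rot0 at col 2 lands with bottom-row=4; cleared 0 line(s) (total 0); column heights now [6 5 6 6 0 0 0], max=6

Answer: 6 5 6 6 0 0 0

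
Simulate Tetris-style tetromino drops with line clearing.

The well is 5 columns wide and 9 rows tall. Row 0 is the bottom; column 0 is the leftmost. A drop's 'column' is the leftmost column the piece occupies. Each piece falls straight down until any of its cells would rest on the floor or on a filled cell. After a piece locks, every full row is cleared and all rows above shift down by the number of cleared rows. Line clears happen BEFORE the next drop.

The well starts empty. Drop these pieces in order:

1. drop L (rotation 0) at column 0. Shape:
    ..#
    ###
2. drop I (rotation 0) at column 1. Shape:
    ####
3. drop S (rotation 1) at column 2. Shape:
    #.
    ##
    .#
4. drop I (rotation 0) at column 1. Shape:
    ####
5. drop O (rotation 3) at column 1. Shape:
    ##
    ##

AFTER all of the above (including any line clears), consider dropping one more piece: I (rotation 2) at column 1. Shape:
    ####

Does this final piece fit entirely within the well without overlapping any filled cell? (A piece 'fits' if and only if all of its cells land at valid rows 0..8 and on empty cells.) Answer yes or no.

Drop 1: L rot0 at col 0 lands with bottom-row=0; cleared 0 line(s) (total 0); column heights now [1 1 2 0 0], max=2
Drop 2: I rot0 at col 1 lands with bottom-row=2; cleared 0 line(s) (total 0); column heights now [1 3 3 3 3], max=3
Drop 3: S rot1 at col 2 lands with bottom-row=3; cleared 0 line(s) (total 0); column heights now [1 3 6 5 3], max=6
Drop 4: I rot0 at col 1 lands with bottom-row=6; cleared 0 line(s) (total 0); column heights now [1 7 7 7 7], max=7
Drop 5: O rot3 at col 1 lands with bottom-row=7; cleared 0 line(s) (total 0); column heights now [1 9 9 7 7], max=9
Test piece I rot2 at col 1 (width 4): heights before test = [1 9 9 7 7]; fits = False

Answer: no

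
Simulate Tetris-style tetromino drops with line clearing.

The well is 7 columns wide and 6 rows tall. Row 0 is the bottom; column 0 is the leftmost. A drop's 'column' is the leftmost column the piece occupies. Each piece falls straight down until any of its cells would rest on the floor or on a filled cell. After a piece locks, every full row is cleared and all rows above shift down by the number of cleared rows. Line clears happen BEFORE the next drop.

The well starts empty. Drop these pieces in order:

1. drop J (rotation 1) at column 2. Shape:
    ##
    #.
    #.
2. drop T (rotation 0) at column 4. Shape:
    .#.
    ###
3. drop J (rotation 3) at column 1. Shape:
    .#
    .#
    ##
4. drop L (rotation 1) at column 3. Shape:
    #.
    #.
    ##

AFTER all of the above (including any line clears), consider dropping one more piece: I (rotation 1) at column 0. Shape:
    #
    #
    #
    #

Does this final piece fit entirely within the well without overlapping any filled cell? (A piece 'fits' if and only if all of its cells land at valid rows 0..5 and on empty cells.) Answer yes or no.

Answer: yes

Derivation:
Drop 1: J rot1 at col 2 lands with bottom-row=0; cleared 0 line(s) (total 0); column heights now [0 0 3 3 0 0 0], max=3
Drop 2: T rot0 at col 4 lands with bottom-row=0; cleared 0 line(s) (total 0); column heights now [0 0 3 3 1 2 1], max=3
Drop 3: J rot3 at col 1 lands with bottom-row=3; cleared 0 line(s) (total 0); column heights now [0 4 6 3 1 2 1], max=6
Drop 4: L rot1 at col 3 lands with bottom-row=3; cleared 0 line(s) (total 0); column heights now [0 4 6 6 4 2 1], max=6
Test piece I rot1 at col 0 (width 1): heights before test = [0 4 6 6 4 2 1]; fits = True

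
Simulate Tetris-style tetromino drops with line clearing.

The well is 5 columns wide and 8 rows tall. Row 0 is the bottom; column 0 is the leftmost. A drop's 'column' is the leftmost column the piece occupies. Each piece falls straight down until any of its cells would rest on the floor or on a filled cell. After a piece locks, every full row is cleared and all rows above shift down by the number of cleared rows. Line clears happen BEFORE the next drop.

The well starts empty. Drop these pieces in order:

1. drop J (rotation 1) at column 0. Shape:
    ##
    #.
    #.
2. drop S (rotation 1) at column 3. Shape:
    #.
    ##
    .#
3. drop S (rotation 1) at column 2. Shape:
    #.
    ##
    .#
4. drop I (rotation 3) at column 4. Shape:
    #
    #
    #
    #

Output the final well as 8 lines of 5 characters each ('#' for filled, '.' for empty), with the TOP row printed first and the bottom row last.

Drop 1: J rot1 at col 0 lands with bottom-row=0; cleared 0 line(s) (total 0); column heights now [3 3 0 0 0], max=3
Drop 2: S rot1 at col 3 lands with bottom-row=0; cleared 0 line(s) (total 0); column heights now [3 3 0 3 2], max=3
Drop 3: S rot1 at col 2 lands with bottom-row=3; cleared 0 line(s) (total 0); column heights now [3 3 6 5 2], max=6
Drop 4: I rot3 at col 4 lands with bottom-row=2; cleared 0 line(s) (total 0); column heights now [3 3 6 5 6], max=6

Answer: .....
.....
..#.#
..###
...##
##.##
#..##
#...#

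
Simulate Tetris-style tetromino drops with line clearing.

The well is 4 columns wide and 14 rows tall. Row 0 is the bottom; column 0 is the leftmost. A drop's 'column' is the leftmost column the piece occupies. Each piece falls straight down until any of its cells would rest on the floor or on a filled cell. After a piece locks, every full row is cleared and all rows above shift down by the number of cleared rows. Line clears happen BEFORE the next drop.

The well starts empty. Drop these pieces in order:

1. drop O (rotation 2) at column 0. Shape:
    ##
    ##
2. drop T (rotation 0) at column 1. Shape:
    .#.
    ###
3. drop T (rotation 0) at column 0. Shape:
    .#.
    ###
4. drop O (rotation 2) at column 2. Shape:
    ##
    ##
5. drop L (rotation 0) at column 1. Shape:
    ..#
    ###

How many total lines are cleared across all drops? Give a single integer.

Answer: 0

Derivation:
Drop 1: O rot2 at col 0 lands with bottom-row=0; cleared 0 line(s) (total 0); column heights now [2 2 0 0], max=2
Drop 2: T rot0 at col 1 lands with bottom-row=2; cleared 0 line(s) (total 0); column heights now [2 3 4 3], max=4
Drop 3: T rot0 at col 0 lands with bottom-row=4; cleared 0 line(s) (total 0); column heights now [5 6 5 3], max=6
Drop 4: O rot2 at col 2 lands with bottom-row=5; cleared 0 line(s) (total 0); column heights now [5 6 7 7], max=7
Drop 5: L rot0 at col 1 lands with bottom-row=7; cleared 0 line(s) (total 0); column heights now [5 8 8 9], max=9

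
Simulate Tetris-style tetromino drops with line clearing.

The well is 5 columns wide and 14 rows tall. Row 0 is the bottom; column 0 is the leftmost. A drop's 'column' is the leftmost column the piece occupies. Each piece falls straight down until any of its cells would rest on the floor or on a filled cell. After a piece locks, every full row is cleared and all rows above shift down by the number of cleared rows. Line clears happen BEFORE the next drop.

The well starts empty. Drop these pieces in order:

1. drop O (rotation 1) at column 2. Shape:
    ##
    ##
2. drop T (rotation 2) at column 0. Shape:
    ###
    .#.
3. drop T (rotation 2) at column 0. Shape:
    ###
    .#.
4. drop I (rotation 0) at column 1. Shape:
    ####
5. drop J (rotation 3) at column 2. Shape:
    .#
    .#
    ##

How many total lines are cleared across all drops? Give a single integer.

Drop 1: O rot1 at col 2 lands with bottom-row=0; cleared 0 line(s) (total 0); column heights now [0 0 2 2 0], max=2
Drop 2: T rot2 at col 0 lands with bottom-row=1; cleared 0 line(s) (total 0); column heights now [3 3 3 2 0], max=3
Drop 3: T rot2 at col 0 lands with bottom-row=3; cleared 0 line(s) (total 0); column heights now [5 5 5 2 0], max=5
Drop 4: I rot0 at col 1 lands with bottom-row=5; cleared 0 line(s) (total 0); column heights now [5 6 6 6 6], max=6
Drop 5: J rot3 at col 2 lands with bottom-row=6; cleared 0 line(s) (total 0); column heights now [5 6 7 9 6], max=9

Answer: 0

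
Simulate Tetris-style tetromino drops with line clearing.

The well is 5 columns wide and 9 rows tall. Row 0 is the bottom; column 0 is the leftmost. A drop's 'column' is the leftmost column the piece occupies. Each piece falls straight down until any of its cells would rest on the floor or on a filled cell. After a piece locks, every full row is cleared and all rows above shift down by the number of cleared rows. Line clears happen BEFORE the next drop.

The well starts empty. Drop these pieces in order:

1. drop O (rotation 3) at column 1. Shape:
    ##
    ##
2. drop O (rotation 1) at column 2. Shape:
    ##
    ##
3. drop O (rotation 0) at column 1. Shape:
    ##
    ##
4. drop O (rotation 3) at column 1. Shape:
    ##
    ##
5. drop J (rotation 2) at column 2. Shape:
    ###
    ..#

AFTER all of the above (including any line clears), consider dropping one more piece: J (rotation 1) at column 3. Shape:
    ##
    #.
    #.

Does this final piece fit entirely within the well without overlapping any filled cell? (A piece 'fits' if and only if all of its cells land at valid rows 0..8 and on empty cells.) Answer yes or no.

Drop 1: O rot3 at col 1 lands with bottom-row=0; cleared 0 line(s) (total 0); column heights now [0 2 2 0 0], max=2
Drop 2: O rot1 at col 2 lands with bottom-row=2; cleared 0 line(s) (total 0); column heights now [0 2 4 4 0], max=4
Drop 3: O rot0 at col 1 lands with bottom-row=4; cleared 0 line(s) (total 0); column heights now [0 6 6 4 0], max=6
Drop 4: O rot3 at col 1 lands with bottom-row=6; cleared 0 line(s) (total 0); column heights now [0 8 8 4 0], max=8
Drop 5: J rot2 at col 2 lands with bottom-row=7; cleared 0 line(s) (total 0); column heights now [0 8 9 9 9], max=9
Test piece J rot1 at col 3 (width 2): heights before test = [0 8 9 9 9]; fits = False

Answer: no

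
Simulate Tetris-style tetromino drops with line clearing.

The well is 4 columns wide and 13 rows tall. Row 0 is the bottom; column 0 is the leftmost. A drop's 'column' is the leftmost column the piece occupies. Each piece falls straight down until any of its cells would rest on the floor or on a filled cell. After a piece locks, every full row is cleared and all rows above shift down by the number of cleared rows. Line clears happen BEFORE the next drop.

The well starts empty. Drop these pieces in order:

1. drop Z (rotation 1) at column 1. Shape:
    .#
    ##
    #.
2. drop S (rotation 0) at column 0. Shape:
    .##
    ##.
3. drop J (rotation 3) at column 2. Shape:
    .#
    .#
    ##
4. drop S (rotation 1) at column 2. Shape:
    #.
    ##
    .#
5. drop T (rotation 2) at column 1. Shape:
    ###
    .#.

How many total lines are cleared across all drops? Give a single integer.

Answer: 0

Derivation:
Drop 1: Z rot1 at col 1 lands with bottom-row=0; cleared 0 line(s) (total 0); column heights now [0 2 3 0], max=3
Drop 2: S rot0 at col 0 lands with bottom-row=2; cleared 0 line(s) (total 0); column heights now [3 4 4 0], max=4
Drop 3: J rot3 at col 2 lands with bottom-row=4; cleared 0 line(s) (total 0); column heights now [3 4 5 7], max=7
Drop 4: S rot1 at col 2 lands with bottom-row=7; cleared 0 line(s) (total 0); column heights now [3 4 10 9], max=10
Drop 5: T rot2 at col 1 lands with bottom-row=10; cleared 0 line(s) (total 0); column heights now [3 12 12 12], max=12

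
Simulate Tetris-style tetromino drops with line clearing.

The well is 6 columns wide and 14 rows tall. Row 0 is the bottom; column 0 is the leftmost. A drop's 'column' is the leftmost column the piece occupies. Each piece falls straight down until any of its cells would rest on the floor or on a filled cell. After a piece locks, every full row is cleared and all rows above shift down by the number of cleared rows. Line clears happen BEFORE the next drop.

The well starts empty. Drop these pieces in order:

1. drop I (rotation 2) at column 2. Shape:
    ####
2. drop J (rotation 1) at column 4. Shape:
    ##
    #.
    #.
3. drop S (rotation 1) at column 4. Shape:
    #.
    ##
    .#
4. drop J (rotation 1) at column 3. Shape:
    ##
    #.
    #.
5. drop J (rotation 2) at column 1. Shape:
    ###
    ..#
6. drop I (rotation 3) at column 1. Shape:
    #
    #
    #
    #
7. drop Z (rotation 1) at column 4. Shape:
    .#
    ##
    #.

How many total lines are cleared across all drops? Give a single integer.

Drop 1: I rot2 at col 2 lands with bottom-row=0; cleared 0 line(s) (total 0); column heights now [0 0 1 1 1 1], max=1
Drop 2: J rot1 at col 4 lands with bottom-row=1; cleared 0 line(s) (total 0); column heights now [0 0 1 1 4 4], max=4
Drop 3: S rot1 at col 4 lands with bottom-row=4; cleared 0 line(s) (total 0); column heights now [0 0 1 1 7 6], max=7
Drop 4: J rot1 at col 3 lands with bottom-row=5; cleared 0 line(s) (total 0); column heights now [0 0 1 8 8 6], max=8
Drop 5: J rot2 at col 1 lands with bottom-row=8; cleared 0 line(s) (total 0); column heights now [0 10 10 10 8 6], max=10
Drop 6: I rot3 at col 1 lands with bottom-row=10; cleared 0 line(s) (total 0); column heights now [0 14 10 10 8 6], max=14
Drop 7: Z rot1 at col 4 lands with bottom-row=8; cleared 0 line(s) (total 0); column heights now [0 14 10 10 10 11], max=14

Answer: 0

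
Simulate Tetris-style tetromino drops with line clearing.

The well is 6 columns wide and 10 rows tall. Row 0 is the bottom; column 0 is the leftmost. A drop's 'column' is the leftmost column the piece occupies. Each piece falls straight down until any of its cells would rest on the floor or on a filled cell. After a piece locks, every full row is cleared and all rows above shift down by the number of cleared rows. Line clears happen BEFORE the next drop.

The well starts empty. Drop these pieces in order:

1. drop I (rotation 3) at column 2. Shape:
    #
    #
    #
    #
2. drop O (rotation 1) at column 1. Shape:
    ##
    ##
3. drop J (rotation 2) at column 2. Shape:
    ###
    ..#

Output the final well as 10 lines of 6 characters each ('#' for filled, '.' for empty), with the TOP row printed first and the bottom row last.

Drop 1: I rot3 at col 2 lands with bottom-row=0; cleared 0 line(s) (total 0); column heights now [0 0 4 0 0 0], max=4
Drop 2: O rot1 at col 1 lands with bottom-row=4; cleared 0 line(s) (total 0); column heights now [0 6 6 0 0 0], max=6
Drop 3: J rot2 at col 2 lands with bottom-row=5; cleared 0 line(s) (total 0); column heights now [0 6 7 7 7 0], max=7

Answer: ......
......
......
..###.
.##.#.
.##...
..#...
..#...
..#...
..#...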